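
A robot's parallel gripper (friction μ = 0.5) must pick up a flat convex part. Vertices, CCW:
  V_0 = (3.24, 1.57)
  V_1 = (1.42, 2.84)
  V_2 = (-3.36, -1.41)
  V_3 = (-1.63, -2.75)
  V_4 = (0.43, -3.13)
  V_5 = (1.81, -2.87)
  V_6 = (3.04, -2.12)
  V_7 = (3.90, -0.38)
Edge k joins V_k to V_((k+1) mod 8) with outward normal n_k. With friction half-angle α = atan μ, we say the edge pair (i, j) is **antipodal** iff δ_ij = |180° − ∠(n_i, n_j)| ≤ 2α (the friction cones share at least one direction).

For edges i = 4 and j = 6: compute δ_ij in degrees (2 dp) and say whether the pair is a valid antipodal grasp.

δ = 126.97°, invalid

α = atan 0.5 = 26.57°;  2α = 53.13°
edge 4: e_4 = (+1.38, +0.26);  n_4 = (+0.1851, -0.9827)
edge 6: e_6 = (+0.86, +1.74);  n_6 = (+0.8965, -0.4431)
∠(n_4, n_6) = 53.03°
δ = |180° − 53.03°| = 126.97°
126.97° > 2α = 53.13°  →  invalid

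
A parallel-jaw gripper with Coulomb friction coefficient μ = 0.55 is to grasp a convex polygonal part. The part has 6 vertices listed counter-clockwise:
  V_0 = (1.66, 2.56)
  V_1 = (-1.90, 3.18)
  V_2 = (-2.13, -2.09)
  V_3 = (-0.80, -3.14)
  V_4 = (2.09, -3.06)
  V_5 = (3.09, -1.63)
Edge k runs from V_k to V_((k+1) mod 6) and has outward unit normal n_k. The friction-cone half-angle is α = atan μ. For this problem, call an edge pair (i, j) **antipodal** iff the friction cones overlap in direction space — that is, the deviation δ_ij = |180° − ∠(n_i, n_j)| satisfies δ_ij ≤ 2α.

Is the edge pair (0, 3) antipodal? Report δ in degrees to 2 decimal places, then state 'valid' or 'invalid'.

α = atan 0.55 = 28.81°;  2α = 57.62°
edge 0: e_0 = (-3.56, +0.62);  n_0 = (+0.1716, +0.9852)
edge 3: e_3 = (+2.89, +0.08);  n_3 = (+0.0277, -0.9996)
∠(n_0, n_3) = 168.53°
δ = |180° − 168.53°| = 11.47°
11.47° ≤ 2α = 57.62°  →  valid

δ = 11.47°, valid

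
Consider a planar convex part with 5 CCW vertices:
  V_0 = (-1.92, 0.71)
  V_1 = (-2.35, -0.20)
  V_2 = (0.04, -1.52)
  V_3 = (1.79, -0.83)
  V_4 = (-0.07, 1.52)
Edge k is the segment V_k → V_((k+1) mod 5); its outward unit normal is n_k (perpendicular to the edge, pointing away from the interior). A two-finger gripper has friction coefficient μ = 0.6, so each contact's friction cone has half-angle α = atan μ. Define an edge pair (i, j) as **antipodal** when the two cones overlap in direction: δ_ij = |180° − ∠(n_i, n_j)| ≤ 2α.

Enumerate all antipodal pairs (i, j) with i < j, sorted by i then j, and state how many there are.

count = 4; pairs: (0,2), (1,3), (1,4), (2,4)

α = atan 0.6 = 30.96°;  2α = 61.93°
n_0 = (-0.9041, +0.4272)
n_1 = (-0.4835, -0.8754)
n_2 = (+0.3668, -0.9303)
n_3 = (+0.7841, +0.6206)
n_4 = (-0.4011, +0.9160)
  (0,1): δ = 93.62°  ·
  (0,2): δ = 43.19°  ✓
  (0,3): δ = 63.65°  ·
  (0,4): δ = 138.94°  ·
  (1,2): δ = 129.57°  ·
  (1,3): δ = 22.73°  ✓
  (1,4): δ = 52.56°  ✓
  (2,3): δ = 73.16°  ·
  (2,4): δ = 2.13°  ✓
  (3,4): δ = 104.72°  ·
antipodal pairs: 4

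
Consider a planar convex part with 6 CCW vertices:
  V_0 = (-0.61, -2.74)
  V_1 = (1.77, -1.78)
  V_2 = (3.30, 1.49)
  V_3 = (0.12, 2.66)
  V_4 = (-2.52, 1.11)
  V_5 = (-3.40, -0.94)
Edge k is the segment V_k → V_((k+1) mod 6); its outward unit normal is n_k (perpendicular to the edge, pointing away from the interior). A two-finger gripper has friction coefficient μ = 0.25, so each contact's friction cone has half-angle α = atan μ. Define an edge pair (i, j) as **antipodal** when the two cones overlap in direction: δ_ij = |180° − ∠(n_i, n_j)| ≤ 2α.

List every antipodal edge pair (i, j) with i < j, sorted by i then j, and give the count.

α = atan 0.25 = 14.04°;  2α = 28.07°
n_0 = (+0.3741, -0.9274)
n_1 = (+0.9058, -0.4238)
n_2 = (+0.3453, +0.9385)
n_3 = (-0.5063, +0.8624)
n_4 = (-0.9189, +0.3945)
n_5 = (-0.5421, -0.8403)
  (0,1): δ = 137.04°  ·
  (0,2): δ = 42.17°  ·
  (0,3): δ = 8.45°  ✓
  (0,4): δ = 44.80°  ·
  (0,5): δ = 125.20°  ·
  (1,2): δ = 85.13°  ·
  (1,3): δ = 34.51°  ·
  (1,4): δ = 1.84°  ✓
  (1,5): δ = 82.25°  ·
  (2,3): δ = 129.38°  ·
  (2,4): δ = 93.03°  ·
  (2,5): δ = 12.63°  ✓
  (3,4): δ = 143.65°  ·
  (3,5): δ = 63.25°  ·
  (4,5): δ = 99.60°  ·
antipodal pairs: 3

count = 3; pairs: (0,3), (1,4), (2,5)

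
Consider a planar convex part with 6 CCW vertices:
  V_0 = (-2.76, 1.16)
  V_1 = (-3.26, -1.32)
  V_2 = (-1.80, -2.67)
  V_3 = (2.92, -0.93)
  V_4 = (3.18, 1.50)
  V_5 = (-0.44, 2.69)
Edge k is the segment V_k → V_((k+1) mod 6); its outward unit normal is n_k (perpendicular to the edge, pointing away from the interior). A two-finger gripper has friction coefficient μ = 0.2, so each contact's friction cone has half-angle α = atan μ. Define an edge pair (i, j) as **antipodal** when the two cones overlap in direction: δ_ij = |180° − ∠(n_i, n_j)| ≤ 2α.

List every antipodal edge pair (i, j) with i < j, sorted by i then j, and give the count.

α = atan 0.2 = 11.31°;  2α = 22.62°
n_0 = (-0.9803, +0.1976)
n_1 = (-0.6789, -0.7342)
n_2 = (+0.3459, -0.9383)
n_3 = (+0.9943, -0.1064)
n_4 = (+0.3123, +0.9500)
n_5 = (-0.5505, +0.8348)
  (0,1): δ = 121.36°  ·
  (0,2): δ = 58.37°  ·
  (0,3): δ = 5.29°  ✓
  (0,4): δ = 83.20°  ·
  (0,5): δ = 134.80°  ·
  (1,2): δ = 117.01°  ·
  (1,3): δ = 53.35°  ·
  (1,4): δ = 24.56°  ·
  (1,5): δ = 76.16°  ·
  (2,3): δ = 116.34°  ·
  (2,4): δ = 38.43°  ·
  (2,5): δ = 13.17°  ✓
  (3,4): δ = 102.09°  ·
  (3,5): δ = 50.49°  ·
  (4,5): δ = 128.40°  ·
antipodal pairs: 2

count = 2; pairs: (0,3), (2,5)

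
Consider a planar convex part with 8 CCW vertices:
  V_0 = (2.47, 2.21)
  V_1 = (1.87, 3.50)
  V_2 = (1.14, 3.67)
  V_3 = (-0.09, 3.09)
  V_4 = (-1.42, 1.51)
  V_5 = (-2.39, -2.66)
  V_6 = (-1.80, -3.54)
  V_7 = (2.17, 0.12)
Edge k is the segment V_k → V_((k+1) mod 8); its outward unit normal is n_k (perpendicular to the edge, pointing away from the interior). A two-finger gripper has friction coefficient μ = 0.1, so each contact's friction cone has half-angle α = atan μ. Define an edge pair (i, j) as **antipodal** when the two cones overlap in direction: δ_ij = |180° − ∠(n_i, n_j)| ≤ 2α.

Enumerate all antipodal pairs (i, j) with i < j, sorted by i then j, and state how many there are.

α = atan 0.1 = 5.71°;  2α = 11.42°
n_0 = (+0.9067, +0.4217)
n_1 = (+0.2268, +0.9739)
n_2 = (-0.4265, +0.9045)
n_3 = (-0.7650, +0.6440)
n_4 = (-0.9740, +0.2266)
n_5 = (-0.8306, -0.5569)
n_6 = (+0.6778, -0.7352)
n_7 = (+0.9899, -0.1421)
  (0,1): δ = 128.05°  ·
  (0,2): δ = 89.70°  ·
  (0,3): δ = 65.03°  ·
  (0,4): δ = 38.04°  ·
  (0,5): δ = 8.90°  ✓
  (0,6): δ = 107.73°  ·
  (0,7): δ = 146.89°  ·
  (1,2): δ = 141.64°  ·
  (1,3): δ = 116.98°  ·
  (1,4): δ = 89.99°  ·
  (1,5): δ = 43.05°  ·
  (1,6): δ = 55.78°  ·
  (1,7): δ = 94.94°  ·
  (2,3): δ = 155.34°  ·
  (2,4): δ = 128.34°  ·
  (2,5): δ = 81.41°  ·
  (2,6): δ = 17.43°  ·
  (2,7): δ = 56.59°  ·
  (3,4): δ = 153.01°  ·
  (3,5): δ = 106.07°  ·
  (3,6): δ = 7.24°  ✓
  (3,7): δ = 31.92°  ·
  (4,5): δ = 133.07°  ·
  (4,6): δ = 34.23°  ·
  (4,7): δ = 4.93°  ✓
  (5,6): δ = 81.17°  ·
  (5,7): δ = 42.01°  ·
  (6,7): δ = 140.84°  ·
antipodal pairs: 3

count = 3; pairs: (0,5), (3,6), (4,7)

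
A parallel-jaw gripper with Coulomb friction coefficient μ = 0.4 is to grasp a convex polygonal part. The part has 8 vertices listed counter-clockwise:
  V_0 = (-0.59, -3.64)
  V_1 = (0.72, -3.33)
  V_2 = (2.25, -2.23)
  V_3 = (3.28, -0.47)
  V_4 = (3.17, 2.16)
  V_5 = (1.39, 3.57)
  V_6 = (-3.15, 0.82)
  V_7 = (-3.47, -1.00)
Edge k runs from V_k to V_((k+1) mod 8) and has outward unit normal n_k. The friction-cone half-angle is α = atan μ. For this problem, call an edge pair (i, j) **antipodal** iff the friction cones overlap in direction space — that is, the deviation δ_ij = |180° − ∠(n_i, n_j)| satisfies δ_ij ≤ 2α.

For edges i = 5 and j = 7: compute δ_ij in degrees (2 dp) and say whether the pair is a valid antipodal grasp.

δ = 73.71°, invalid

α = atan 0.4 = 21.80°;  2α = 43.60°
edge 5: e_5 = (-4.54, -2.75);  n_5 = (-0.5181, +0.8553)
edge 7: e_7 = (+2.88, -2.64);  n_7 = (-0.6757, -0.7372)
∠(n_5, n_7) = 106.29°
δ = |180° − 106.29°| = 73.71°
73.71° > 2α = 43.60°  →  invalid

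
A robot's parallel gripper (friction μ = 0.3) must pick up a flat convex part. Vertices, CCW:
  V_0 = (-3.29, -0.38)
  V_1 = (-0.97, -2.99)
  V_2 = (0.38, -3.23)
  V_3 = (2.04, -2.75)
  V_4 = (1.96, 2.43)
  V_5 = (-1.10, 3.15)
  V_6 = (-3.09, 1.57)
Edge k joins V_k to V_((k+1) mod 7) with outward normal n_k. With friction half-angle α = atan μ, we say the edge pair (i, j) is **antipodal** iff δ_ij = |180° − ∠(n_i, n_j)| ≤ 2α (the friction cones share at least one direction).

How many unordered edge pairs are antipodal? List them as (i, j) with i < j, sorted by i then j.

α = atan 0.3 = 16.70°;  2α = 33.40°
n_0 = (-0.7474, -0.6644)
n_1 = (-0.1750, -0.9846)
n_2 = (+0.2778, -0.9606)
n_3 = (+0.9999, +0.0154)
n_4 = (+0.2290, +0.9734)
n_5 = (-0.6218, +0.7832)
n_6 = (-0.9948, +0.1020)
  (0,1): δ = 141.71°  ·
  (0,2): δ = 115.51°  ·
  (0,3): δ = 40.75°  ·
  (0,4): δ = 35.13°  ·
  (0,5): δ = 86.81°  ·
  (0,6): δ = 132.51°  ·
  (1,2): δ = 153.79°  ·
  (1,3): δ = 79.03°  ·
  (1,4): δ = 3.16°  ✓
  (1,5): δ = 48.53°  ·
  (1,6): δ = 94.22°  ·
  (2,3): δ = 105.24°  ·
  (2,4): δ = 29.37°  ✓
  (2,5): δ = 22.32°  ✓
  (2,6): δ = 68.02°  ·
  (3,4): δ = 104.13°  ·
  (3,5): δ = 52.44°  ·
  (3,6): δ = 6.74°  ✓
  (4,5): δ = 128.31°  ·
  (4,6): δ = 82.62°  ·
  (5,6): δ = 134.30°  ·
antipodal pairs: 4

count = 4; pairs: (1,4), (2,4), (2,5), (3,6)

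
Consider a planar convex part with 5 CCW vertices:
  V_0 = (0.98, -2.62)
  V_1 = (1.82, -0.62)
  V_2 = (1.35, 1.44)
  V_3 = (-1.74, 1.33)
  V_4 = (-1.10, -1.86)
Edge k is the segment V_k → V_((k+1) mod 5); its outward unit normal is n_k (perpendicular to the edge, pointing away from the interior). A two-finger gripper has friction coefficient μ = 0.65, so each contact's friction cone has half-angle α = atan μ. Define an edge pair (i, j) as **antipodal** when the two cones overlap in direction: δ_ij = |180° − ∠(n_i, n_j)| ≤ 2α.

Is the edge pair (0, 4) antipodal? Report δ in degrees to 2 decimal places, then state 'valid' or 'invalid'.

δ = 92.71°, invalid

α = atan 0.65 = 33.02°;  2α = 66.05°
edge 0: e_0 = (+0.84, +2.00);  n_0 = (+0.9220, -0.3872)
edge 4: e_4 = (+2.08, -0.76);  n_4 = (-0.3432, -0.9393)
∠(n_0, n_4) = 87.29°
δ = |180° − 87.29°| = 92.71°
92.71° > 2α = 66.05°  →  invalid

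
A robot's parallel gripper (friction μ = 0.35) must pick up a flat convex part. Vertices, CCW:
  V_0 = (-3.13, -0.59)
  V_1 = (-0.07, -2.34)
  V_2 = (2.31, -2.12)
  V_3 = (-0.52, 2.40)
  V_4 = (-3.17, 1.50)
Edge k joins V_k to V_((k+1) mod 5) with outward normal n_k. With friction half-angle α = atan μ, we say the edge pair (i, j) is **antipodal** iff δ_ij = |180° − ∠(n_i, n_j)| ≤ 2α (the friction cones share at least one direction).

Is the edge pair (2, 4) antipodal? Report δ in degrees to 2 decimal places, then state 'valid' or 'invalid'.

δ = 30.95°, valid

α = atan 0.35 = 19.29°;  2α = 38.58°
edge 2: e_2 = (-2.83, +4.52);  n_2 = (+0.8476, +0.5307)
edge 4: e_4 = (+0.04, -2.09);  n_4 = (-0.9998, -0.0191)
∠(n_2, n_4) = 149.05°
δ = |180° − 149.05°| = 30.95°
30.95° ≤ 2α = 38.58°  →  valid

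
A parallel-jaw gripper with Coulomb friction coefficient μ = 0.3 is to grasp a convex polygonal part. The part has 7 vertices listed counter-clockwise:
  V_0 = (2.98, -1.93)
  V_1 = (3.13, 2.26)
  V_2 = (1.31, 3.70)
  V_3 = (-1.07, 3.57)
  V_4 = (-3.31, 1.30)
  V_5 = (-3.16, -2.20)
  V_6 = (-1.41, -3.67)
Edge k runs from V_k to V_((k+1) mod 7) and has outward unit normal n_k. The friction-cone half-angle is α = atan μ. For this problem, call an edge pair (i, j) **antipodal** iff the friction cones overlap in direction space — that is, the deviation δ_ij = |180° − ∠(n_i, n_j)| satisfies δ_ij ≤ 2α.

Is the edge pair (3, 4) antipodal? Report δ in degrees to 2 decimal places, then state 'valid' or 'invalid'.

δ = 132.93°, invalid

α = atan 0.3 = 16.70°;  2α = 33.40°
edge 3: e_3 = (-2.24, -2.27);  n_3 = (-0.7118, +0.7024)
edge 4: e_4 = (+0.15, -3.50);  n_4 = (-0.9991, -0.0428)
∠(n_3, n_4) = 47.07°
δ = |180° − 47.07°| = 132.93°
132.93° > 2α = 33.40°  →  invalid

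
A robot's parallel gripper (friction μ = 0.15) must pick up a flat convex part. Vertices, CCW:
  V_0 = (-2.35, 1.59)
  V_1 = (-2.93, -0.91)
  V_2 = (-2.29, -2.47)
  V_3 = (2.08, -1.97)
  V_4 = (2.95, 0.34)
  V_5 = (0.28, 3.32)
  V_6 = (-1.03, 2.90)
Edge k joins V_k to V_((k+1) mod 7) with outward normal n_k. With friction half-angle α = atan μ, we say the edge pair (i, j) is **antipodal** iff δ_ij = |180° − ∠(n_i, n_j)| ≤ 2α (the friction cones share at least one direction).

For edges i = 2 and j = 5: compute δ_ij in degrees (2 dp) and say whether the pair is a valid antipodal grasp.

δ = 11.25°, valid

α = atan 0.15 = 8.53°;  2α = 17.06°
edge 2: e_2 = (+4.37, +0.50);  n_2 = (+0.1137, -0.9935)
edge 5: e_5 = (-1.31, -0.42);  n_5 = (-0.3053, +0.9523)
∠(n_2, n_5) = 168.75°
δ = |180° − 168.75°| = 11.25°
11.25° ≤ 2α = 17.06°  →  valid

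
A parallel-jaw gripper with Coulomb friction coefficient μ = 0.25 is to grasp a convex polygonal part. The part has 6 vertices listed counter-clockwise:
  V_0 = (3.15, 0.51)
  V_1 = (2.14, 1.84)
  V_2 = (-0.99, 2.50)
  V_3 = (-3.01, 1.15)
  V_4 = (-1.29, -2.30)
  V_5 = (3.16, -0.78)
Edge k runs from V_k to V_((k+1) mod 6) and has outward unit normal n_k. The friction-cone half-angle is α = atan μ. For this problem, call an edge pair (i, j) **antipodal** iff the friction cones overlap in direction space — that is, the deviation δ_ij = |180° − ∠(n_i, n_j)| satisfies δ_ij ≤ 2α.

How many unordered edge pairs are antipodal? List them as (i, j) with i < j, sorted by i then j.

count = 3; pairs: (0,3), (2,4), (3,5)

α = atan 0.25 = 14.04°;  2α = 28.07°
n_0 = (+0.7964, +0.6048)
n_1 = (+0.2063, +0.9785)
n_2 = (-0.5556, +0.8314)
n_3 = (-0.8949, -0.4462)
n_4 = (+0.3232, -0.9463)
n_5 = (+1.0000, +0.0078)
  (0,1): δ = 139.12°  ·
  (0,2): δ = 93.46°  ·
  (0,3): δ = 10.71°  ✓
  (0,4): δ = 71.65°  ·
  (0,5): δ = 143.23°  ·
  (1,2): δ = 134.34°  ·
  (1,3): δ = 51.59°  ·
  (1,4): δ = 30.77°  ·
  (1,5): δ = 102.35°  ·
  (2,3): δ = 97.26°  ·
  (2,4): δ = 14.90°  ✓
  (2,5): δ = 56.69°  ·
  (3,4): δ = 97.64°  ·
  (3,5): δ = 26.05°  ✓
  (4,5): δ = 108.41°  ·
antipodal pairs: 3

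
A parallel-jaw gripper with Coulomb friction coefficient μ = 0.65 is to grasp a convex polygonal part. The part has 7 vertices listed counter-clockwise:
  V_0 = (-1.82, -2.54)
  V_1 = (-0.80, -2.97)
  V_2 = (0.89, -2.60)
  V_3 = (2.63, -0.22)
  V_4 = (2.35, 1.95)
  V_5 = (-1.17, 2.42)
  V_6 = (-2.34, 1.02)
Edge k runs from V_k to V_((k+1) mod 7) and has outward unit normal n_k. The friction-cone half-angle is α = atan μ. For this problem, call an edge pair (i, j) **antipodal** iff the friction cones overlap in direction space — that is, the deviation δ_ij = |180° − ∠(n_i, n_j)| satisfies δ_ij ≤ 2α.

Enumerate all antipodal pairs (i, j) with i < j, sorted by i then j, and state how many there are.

α = atan 0.65 = 33.02°;  2α = 66.05°
n_0 = (-0.3885, -0.9215)
n_1 = (+0.2139, -0.9769)
n_2 = (+0.8073, -0.5902)
n_3 = (+0.9918, +0.1280)
n_4 = (+0.1323, +0.9912)
n_5 = (-0.7673, +0.6413)
n_6 = (-0.9895, -0.1445)
  (0,1): δ = 144.79°  ·
  (0,2): δ = 103.31°  ·
  (0,3): δ = 59.79°  ✓
  (0,4): δ = 15.25°  ✓
  (0,5): δ = 72.97°  ·
  (0,6): δ = 121.17°  ·
  (1,2): δ = 138.52°  ·
  (1,3): δ = 95.00°  ·
  (1,4): δ = 19.95°  ✓
  (1,5): δ = 37.76°  ✓
  (1,6): δ = 85.96°  ·
  (2,3): δ = 136.48°  ·
  (2,4): δ = 61.44°  ✓
  (2,5): δ = 3.72°  ✓
  (2,6): δ = 44.48°  ✓
  (3,4): δ = 104.96°  ·
  (3,5): δ = 47.24°  ✓
  (3,6): δ = 0.96°  ✓
  (4,5): δ = 122.28°  ·
  (4,6): δ = 74.08°  ·
  (5,6): δ = 131.80°  ·
antipodal pairs: 9

count = 9; pairs: (0,3), (0,4), (1,4), (1,5), (2,4), (2,5), (2,6), (3,5), (3,6)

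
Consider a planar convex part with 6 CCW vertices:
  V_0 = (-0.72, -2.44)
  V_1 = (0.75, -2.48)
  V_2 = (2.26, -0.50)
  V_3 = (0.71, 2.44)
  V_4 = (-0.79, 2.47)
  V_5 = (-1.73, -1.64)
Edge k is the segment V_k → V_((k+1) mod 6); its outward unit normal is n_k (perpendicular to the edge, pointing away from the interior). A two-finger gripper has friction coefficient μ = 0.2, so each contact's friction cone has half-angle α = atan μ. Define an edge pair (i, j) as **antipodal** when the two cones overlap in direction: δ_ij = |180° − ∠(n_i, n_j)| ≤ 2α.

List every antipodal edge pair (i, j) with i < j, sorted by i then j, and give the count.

α = atan 0.2 = 11.31°;  2α = 22.62°
n_0 = (-0.0272, -0.9996)
n_1 = (+0.7952, -0.6064)
n_2 = (+0.8846, +0.4664)
n_3 = (+0.0200, +0.9998)
n_4 = (-0.9748, +0.2230)
n_5 = (-0.6209, -0.7839)
  (0,1): δ = 125.77°  ·
  (0,2): δ = 60.64°  ·
  (0,3): δ = 0.41°  ✓
  (0,4): δ = 78.68°  ·
  (0,5): δ = 143.18°  ·
  (1,2): δ = 114.87°  ·
  (1,3): δ = 53.82°  ·
  (1,4): δ = 24.45°  ·
  (1,5): δ = 88.95°  ·
  (2,3): δ = 118.94°  ·
  (2,4): δ = 40.68°  ·
  (2,5): δ = 23.82°  ·
  (3,4): δ = 101.74°  ·
  (3,5): δ = 37.24°  ·
  (4,5): δ = 115.50°  ·
antipodal pairs: 1

count = 1; pairs: (0,3)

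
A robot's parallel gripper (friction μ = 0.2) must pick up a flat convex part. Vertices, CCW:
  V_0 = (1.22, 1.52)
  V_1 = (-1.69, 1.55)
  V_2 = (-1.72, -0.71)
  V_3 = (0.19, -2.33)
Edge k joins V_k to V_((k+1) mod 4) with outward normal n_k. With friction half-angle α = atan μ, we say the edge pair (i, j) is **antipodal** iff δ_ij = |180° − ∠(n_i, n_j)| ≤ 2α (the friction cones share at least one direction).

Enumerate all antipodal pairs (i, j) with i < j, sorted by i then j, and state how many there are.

α = atan 0.2 = 11.31°;  2α = 22.62°
n_0 = (+0.0103, +0.9999)
n_1 = (-0.9999, +0.0133)
n_2 = (-0.6468, -0.7626)
n_3 = (+0.9660, -0.2584)
  (0,1): δ = 90.17°  ·
  (0,2): δ = 39.71°  ·
  (0,3): δ = 75.61°  ·
  (1,2): δ = 129.54°  ·
  (1,3): δ = 14.22°  ✓
  (2,3): δ = 64.67°  ·
antipodal pairs: 1

count = 1; pairs: (1,3)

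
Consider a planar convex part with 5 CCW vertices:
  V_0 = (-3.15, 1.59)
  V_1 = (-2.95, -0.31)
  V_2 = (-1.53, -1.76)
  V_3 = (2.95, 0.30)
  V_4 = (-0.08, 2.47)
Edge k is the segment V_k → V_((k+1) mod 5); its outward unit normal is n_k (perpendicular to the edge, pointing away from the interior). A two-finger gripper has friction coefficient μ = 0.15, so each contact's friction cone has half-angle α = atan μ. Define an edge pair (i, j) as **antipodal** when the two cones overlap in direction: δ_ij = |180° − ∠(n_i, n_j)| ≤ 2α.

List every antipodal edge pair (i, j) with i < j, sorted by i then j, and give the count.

count = 2; pairs: (1,3), (2,4)

α = atan 0.15 = 8.53°;  2α = 17.06°
n_0 = (-0.9945, -0.1047)
n_1 = (-0.7145, -0.6997)
n_2 = (+0.4178, -0.9086)
n_3 = (+0.5823, +0.8130)
n_4 = (-0.2755, +0.9613)
  (0,1): δ = 141.61°  ·
  (0,2): δ = 71.32°  ·
  (0,3): δ = 48.38°  ·
  (0,4): δ = 99.99°  ·
  (1,2): δ = 109.71°  ·
  (1,3): δ = 9.99°  ✓
  (1,4): δ = 61.59°  ·
  (2,3): δ = 60.30°  ·
  (2,4): δ = 8.70°  ✓
  (3,4): δ = 128.40°  ·
antipodal pairs: 2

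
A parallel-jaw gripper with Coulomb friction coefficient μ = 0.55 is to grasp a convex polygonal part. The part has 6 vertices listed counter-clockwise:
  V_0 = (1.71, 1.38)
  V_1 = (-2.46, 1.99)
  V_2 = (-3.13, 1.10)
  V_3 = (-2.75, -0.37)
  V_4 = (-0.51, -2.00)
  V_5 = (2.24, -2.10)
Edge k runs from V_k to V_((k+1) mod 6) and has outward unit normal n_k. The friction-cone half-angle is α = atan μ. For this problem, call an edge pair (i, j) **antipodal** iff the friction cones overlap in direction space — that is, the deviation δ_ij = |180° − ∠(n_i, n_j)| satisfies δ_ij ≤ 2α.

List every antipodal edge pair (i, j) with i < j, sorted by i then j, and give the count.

α = atan 0.55 = 28.81°;  2α = 57.62°
n_0 = (+0.1447, +0.9895)
n_1 = (-0.7989, +0.6014)
n_2 = (-0.9682, -0.2503)
n_3 = (-0.5884, -0.8086)
n_4 = (-0.0363, -0.9993)
n_5 = (+0.9886, +0.1506)
  (0,1): δ = 118.65°  ·
  (0,2): δ = 67.18°  ·
  (0,3): δ = 27.72°  ✓
  (0,4): δ = 6.24°  ✓
  (0,5): δ = 106.98°  ·
  (1,2): δ = 128.53°  ·
  (1,3): δ = 89.07°  ·
  (1,4): δ = 55.11°  ✓
  (1,5): δ = 45.63°  ✓
  (2,3): δ = 140.54°  ·
  (2,4): δ = 106.58°  ·
  (2,5): δ = 5.83°  ✓
  (3,4): δ = 146.04°  ·
  (3,5): δ = 45.30°  ✓
  (4,5): δ = 79.26°  ·
antipodal pairs: 6

count = 6; pairs: (0,3), (0,4), (1,4), (1,5), (2,5), (3,5)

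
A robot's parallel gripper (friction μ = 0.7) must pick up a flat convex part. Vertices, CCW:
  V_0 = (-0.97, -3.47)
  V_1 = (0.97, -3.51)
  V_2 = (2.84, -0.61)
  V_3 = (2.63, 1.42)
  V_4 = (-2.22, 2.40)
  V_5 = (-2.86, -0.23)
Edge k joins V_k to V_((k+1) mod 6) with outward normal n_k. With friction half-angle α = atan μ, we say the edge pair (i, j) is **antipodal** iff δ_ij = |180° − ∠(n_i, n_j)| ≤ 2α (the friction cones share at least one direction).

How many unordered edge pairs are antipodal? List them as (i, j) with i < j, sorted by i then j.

count = 7; pairs: (0,3), (1,3), (1,4), (1,5), (2,4), (2,5), (3,5)

α = atan 0.7 = 34.99°;  2α = 69.98°
n_0 = (-0.0206, -0.9998)
n_1 = (+0.8404, -0.5419)
n_2 = (+0.9947, +0.1029)
n_3 = (+0.1981, +0.9802)
n_4 = (-0.9716, +0.2364)
n_5 = (-0.8638, -0.5039)
  (0,1): δ = 121.63°  ·
  (0,2): δ = 82.91°  ·
  (0,3): δ = 10.24°  ✓
  (0,4): δ = 77.50°  ·
  (0,5): δ = 121.44°  ·
  (1,2): δ = 141.28°  ·
  (1,3): δ = 68.61°  ✓
  (1,4): δ = 19.14°  ✓
  (1,5): δ = 63.07°  ✓
  (2,3): δ = 107.33°  ·
  (2,4): δ = 19.58°  ✓
  (2,5): δ = 24.35°  ✓
  (3,4): δ = 92.25°  ·
  (3,5): δ = 48.32°  ✓
  (4,5): δ = 136.07°  ·
antipodal pairs: 7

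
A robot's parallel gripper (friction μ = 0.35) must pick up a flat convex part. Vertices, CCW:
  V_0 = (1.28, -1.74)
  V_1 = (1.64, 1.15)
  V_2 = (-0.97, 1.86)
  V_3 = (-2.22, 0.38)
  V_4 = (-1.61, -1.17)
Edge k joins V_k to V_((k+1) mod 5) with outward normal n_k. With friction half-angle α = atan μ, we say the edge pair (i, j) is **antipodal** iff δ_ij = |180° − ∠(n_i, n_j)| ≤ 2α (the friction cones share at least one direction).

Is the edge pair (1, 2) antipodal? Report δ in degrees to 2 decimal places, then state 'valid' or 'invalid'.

δ = 114.97°, invalid

α = atan 0.35 = 19.29°;  2α = 38.58°
edge 1: e_1 = (-2.61, +0.71);  n_1 = (+0.2625, +0.9649)
edge 2: e_2 = (-1.25, -1.48);  n_2 = (-0.7640, +0.6452)
∠(n_1, n_2) = 65.03°
δ = |180° − 65.03°| = 114.97°
114.97° > 2α = 38.58°  →  invalid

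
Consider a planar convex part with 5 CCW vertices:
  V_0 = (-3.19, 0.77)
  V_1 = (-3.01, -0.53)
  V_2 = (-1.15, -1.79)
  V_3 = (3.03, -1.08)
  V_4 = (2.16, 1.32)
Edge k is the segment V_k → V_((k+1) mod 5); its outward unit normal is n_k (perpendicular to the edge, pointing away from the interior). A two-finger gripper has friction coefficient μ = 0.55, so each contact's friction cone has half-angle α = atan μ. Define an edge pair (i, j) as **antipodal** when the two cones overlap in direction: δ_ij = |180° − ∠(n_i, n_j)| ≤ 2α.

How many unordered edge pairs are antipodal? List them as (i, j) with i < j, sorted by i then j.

count = 4; pairs: (0,3), (1,3), (1,4), (2,4)

α = atan 0.55 = 28.81°;  2α = 57.62°
n_0 = (-0.9905, -0.1372)
n_1 = (-0.5608, -0.8279)
n_2 = (+0.1675, -0.9859)
n_3 = (+0.9401, +0.3408)
n_4 = (-0.1023, +0.9948)
  (0,1): δ = 132.00°  ·
  (0,2): δ = 88.24°  ·
  (0,3): δ = 12.04°  ✓
  (0,4): δ = 87.99°  ·
  (1,2): δ = 136.25°  ·
  (1,3): δ = 35.96°  ✓
  (1,4): δ = 39.98°  ✓
  (2,3): δ = 79.71°  ·
  (2,4): δ = 3.77°  ✓
  (3,4): δ = 104.06°  ·
antipodal pairs: 4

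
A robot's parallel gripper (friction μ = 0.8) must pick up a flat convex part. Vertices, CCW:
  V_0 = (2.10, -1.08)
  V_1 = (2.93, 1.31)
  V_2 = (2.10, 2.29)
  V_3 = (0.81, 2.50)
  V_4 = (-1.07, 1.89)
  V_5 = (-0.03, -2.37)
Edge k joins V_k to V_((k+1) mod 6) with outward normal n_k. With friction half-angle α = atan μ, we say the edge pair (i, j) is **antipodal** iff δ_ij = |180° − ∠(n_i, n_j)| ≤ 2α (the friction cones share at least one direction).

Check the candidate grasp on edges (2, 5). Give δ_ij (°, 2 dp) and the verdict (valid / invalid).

δ = 40.45°, valid

α = atan 0.8 = 38.66°;  2α = 77.32°
edge 2: e_2 = (-1.29, +0.21);  n_2 = (+0.1607, +0.9870)
edge 5: e_5 = (+2.13, +1.29);  n_5 = (+0.5180, -0.8554)
∠(n_2, n_5) = 139.55°
δ = |180° − 139.55°| = 40.45°
40.45° ≤ 2α = 77.32°  →  valid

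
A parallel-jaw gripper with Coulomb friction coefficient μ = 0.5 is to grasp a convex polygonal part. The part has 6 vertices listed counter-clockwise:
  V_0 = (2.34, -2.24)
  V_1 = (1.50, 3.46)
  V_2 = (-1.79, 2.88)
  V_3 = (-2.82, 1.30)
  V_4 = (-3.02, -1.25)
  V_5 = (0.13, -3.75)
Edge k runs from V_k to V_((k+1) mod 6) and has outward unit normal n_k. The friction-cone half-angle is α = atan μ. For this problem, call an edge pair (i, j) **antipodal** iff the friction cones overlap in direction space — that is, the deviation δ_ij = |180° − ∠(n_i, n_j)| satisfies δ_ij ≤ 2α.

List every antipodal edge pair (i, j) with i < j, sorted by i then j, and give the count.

count = 7; pairs: (0,2), (0,3), (0,4), (1,4), (1,5), (2,5), (3,5)

α = atan 0.5 = 26.57°;  2α = 53.13°
n_0 = (+0.9893, +0.1458)
n_1 = (-0.1736, +0.9848)
n_2 = (-0.8377, +0.5461)
n_3 = (-0.9969, +0.0782)
n_4 = (-0.6217, -0.7833)
n_5 = (+0.5641, -0.8257)
  (0,1): δ = 88.39°  ·
  (0,2): δ = 41.48°  ✓
  (0,3): δ = 12.87°  ✓
  (0,4): δ = 43.18°  ✓
  (0,5): δ = 115.96°  ·
  (1,2): δ = 133.10°  ·
  (1,3): δ = 104.48°  ·
  (1,4): δ = 48.44°  ✓
  (1,5): δ = 24.35°  ✓
  (2,3): δ = 151.38°  ·
  (2,4): δ = 95.34°  ·
  (2,5): δ = 22.56°  ✓
  (3,4): δ = 123.95°  ·
  (3,5): δ = 51.17°  ✓
  (4,5): δ = 107.22°  ·
antipodal pairs: 7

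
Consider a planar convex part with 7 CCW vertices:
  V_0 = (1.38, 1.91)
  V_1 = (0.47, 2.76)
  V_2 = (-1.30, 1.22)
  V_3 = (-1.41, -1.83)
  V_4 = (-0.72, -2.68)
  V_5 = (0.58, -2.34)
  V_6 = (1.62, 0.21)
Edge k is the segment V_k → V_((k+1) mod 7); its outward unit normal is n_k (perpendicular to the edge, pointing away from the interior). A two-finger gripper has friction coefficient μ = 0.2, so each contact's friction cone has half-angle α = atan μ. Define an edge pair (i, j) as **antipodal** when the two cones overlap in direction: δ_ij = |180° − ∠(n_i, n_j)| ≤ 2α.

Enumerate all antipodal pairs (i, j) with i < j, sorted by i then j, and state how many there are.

α = atan 0.2 = 11.31°;  2α = 22.62°
n_0 = (+0.6826, +0.7308)
n_1 = (-0.6564, +0.7544)
n_2 = (-0.9994, +0.0360)
n_3 = (-0.7764, -0.6302)
n_4 = (+0.2530, -0.9675)
n_5 = (+0.9260, -0.3776)
n_6 = (+0.9902, +0.1398)
  (0,1): δ = 95.93°  ·
  (0,2): δ = 49.02°  ·
  (0,3): δ = 7.88°  ✓
  (0,4): δ = 57.70°  ·
  (0,5): δ = 110.86°  ·
  (0,6): δ = 141.08°  ·
  (1,2): δ = 133.09°  ·
  (1,3): δ = 91.96°  ·
  (1,4): δ = 26.37°  ·
  (1,5): δ = 26.79°  ·
  (1,6): δ = 57.01°  ·
  (2,3): δ = 138.87°  ·
  (2,4): δ = 73.28°  ·
  (2,5): δ = 20.12°  ✓
  (2,6): δ = 10.10°  ✓
  (3,4): δ = 114.41°  ·
  (3,5): δ = 61.26°  ·
  (3,6): δ = 31.03°  ·
  (4,5): δ = 126.84°  ·
  (4,6): δ = 96.62°  ·
  (5,6): δ = 149.78°  ·
antipodal pairs: 3

count = 3; pairs: (0,3), (2,5), (2,6)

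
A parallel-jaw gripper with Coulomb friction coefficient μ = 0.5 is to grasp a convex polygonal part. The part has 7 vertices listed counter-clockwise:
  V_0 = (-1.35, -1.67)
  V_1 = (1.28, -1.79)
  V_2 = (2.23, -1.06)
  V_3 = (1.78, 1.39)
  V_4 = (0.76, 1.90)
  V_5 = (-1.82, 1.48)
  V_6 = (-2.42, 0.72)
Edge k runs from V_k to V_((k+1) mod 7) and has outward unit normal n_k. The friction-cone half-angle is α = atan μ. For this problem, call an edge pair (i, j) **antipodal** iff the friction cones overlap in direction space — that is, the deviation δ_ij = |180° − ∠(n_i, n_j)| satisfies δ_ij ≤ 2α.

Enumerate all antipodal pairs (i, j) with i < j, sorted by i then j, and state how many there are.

count = 7; pairs: (0,3), (0,4), (1,4), (1,5), (2,5), (2,6), (3,6)

α = atan 0.5 = 26.57°;  2α = 53.13°
n_0 = (-0.0456, -0.9990)
n_1 = (+0.6093, -0.7929)
n_2 = (+0.9835, +0.1807)
n_3 = (+0.4472, +0.8944)
n_4 = (-0.1607, +0.9870)
n_5 = (-0.7849, +0.6196)
n_6 = (-0.9127, -0.4086)
  (0,1): δ = 139.85°  ·
  (0,2): δ = 76.98°  ·
  (0,3): δ = 23.95°  ✓
  (0,4): δ = 11.86°  ✓
  (0,5): δ = 54.32°  ·
  (0,6): δ = 116.73°  ·
  (1,2): δ = 117.13°  ·
  (1,3): δ = 64.10°  ·
  (1,4): δ = 28.29°  ✓
  (1,5): δ = 14.17°  ✓
  (1,6): δ = 76.58°  ·
  (2,3): δ = 126.97°  ·
  (2,4): δ = 91.16°  ·
  (2,5): δ = 48.70°  ✓
  (2,6): δ = 13.71°  ✓
  (3,4): δ = 144.19°  ·
  (3,5): δ = 101.73°  ·
  (3,6): δ = 39.32°  ✓
  (4,5): δ = 137.54°  ·
  (4,6): δ = 75.13°  ·
  (5,6): δ = 117.59°  ·
antipodal pairs: 7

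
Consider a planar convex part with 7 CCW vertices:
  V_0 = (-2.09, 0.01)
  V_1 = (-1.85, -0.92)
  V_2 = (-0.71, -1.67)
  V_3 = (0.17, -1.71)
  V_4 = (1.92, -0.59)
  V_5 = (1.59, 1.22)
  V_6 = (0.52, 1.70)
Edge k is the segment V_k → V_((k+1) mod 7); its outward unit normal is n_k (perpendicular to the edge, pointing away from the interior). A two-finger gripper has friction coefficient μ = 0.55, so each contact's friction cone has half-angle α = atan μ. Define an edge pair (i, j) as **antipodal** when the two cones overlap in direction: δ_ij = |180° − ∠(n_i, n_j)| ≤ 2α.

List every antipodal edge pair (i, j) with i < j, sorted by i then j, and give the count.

count = 8; pairs: (0,4), (0,5), (1,4), (1,5), (2,5), (2,6), (3,5), (3,6)

α = atan 0.55 = 28.81°;  2α = 57.62°
n_0 = (-0.9683, -0.2499)
n_1 = (-0.5496, -0.8354)
n_2 = (-0.0454, -0.9990)
n_3 = (+0.5391, -0.8423)
n_4 = (+0.9838, +0.1794)
n_5 = (+0.4093, +0.9124)
n_6 = (-0.5435, +0.8394)
  (0,1): δ = 137.81°  ·
  (0,2): δ = 107.07°  ·
  (0,3): δ = 71.85°  ·
  (0,4): δ = 4.14°  ✓
  (0,5): δ = 51.37°  ✓
  (0,6): δ = 108.45°  ·
  (1,2): δ = 149.26°  ·
  (1,3): δ = 114.04°  ·
  (1,4): δ = 46.33°  ✓
  (1,5): δ = 9.18°  ✓
  (1,6): δ = 66.26°  ·
  (2,3): δ = 144.78°  ·
  (2,4): δ = 77.06°  ·
  (2,5): δ = 21.56°  ✓
  (2,6): δ = 35.53°  ✓
  (3,4): δ = 112.29°  ·
  (3,5): δ = 56.78°  ✓
  (3,6): δ = 0.30°  ✓
  (4,5): δ = 124.49°  ·
  (4,6): δ = 67.41°  ·
  (5,6): δ = 122.92°  ·
antipodal pairs: 8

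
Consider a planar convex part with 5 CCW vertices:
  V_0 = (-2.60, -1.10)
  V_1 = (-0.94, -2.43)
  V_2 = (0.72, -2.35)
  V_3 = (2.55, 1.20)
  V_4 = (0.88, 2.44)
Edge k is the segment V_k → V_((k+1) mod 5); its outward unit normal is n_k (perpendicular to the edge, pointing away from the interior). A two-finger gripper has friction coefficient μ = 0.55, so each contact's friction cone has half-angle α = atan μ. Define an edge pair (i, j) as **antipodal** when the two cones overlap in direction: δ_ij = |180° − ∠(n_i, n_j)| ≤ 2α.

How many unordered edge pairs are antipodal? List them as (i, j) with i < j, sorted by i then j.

count = 4; pairs: (0,3), (1,3), (1,4), (2,4)

α = atan 0.55 = 28.81°;  2α = 57.62°
n_0 = (-0.6253, -0.7804)
n_1 = (+0.0481, -0.9988)
n_2 = (+0.8889, -0.4582)
n_3 = (+0.5961, +0.8029)
n_4 = (-0.7131, +0.7010)
  (0,1): δ = 138.54°  ·
  (0,2): δ = 78.57°  ·
  (0,3): δ = 2.11°  ✓
  (0,4): δ = 84.19°  ·
  (1,2): δ = 120.03°  ·
  (1,3): δ = 39.35°  ✓
  (1,4): δ = 42.73°  ✓
  (2,3): δ = 99.32°  ·
  (2,4): δ = 17.24°  ✓
  (3,4): δ = 97.92°  ·
antipodal pairs: 4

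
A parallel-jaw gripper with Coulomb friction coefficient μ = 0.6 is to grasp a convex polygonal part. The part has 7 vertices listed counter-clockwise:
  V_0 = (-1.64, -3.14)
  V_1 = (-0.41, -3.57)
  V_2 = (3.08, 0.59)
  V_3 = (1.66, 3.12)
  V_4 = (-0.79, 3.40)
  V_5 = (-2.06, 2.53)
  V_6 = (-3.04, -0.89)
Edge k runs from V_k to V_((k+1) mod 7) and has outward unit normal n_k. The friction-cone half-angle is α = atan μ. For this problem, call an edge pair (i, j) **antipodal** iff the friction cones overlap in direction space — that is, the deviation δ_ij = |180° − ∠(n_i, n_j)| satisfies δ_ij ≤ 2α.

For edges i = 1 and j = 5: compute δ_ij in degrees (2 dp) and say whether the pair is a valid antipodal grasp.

δ = 24.01°, valid

α = atan 0.6 = 30.96°;  2α = 61.93°
edge 1: e_1 = (+3.49, +4.16);  n_1 = (+0.7661, -0.6427)
edge 5: e_5 = (-0.98, -3.42);  n_5 = (-0.9613, +0.2755)
∠(n_1, n_5) = 155.99°
δ = |180° − 155.99°| = 24.01°
24.01° ≤ 2α = 61.93°  →  valid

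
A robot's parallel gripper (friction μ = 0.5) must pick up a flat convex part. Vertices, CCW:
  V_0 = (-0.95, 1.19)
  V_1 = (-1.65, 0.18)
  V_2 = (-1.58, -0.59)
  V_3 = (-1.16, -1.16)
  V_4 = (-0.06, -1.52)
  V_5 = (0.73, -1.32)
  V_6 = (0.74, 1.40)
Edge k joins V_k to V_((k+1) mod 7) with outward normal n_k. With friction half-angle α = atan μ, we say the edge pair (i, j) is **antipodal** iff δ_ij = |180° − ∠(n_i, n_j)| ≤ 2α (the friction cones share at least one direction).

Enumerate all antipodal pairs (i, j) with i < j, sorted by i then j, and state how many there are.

α = atan 0.5 = 26.57°;  2α = 53.13°
n_0 = (-0.8219, +0.5696)
n_1 = (-0.9959, -0.0905)
n_2 = (-0.8051, -0.5932)
n_3 = (-0.3110, -0.9504)
n_4 = (+0.2454, -0.9694)
n_5 = (+1.0000, -0.0037)
n_6 = (-0.1233, +0.9924)
  (0,1): δ = 140.08°  ·
  (0,2): δ = 108.89°  ·
  (0,3): δ = 73.40°  ·
  (0,4): δ = 41.07°  ✓
  (0,5): δ = 34.51°  ✓
  (0,6): δ = 131.81°  ·
  (1,2): δ = 148.81°  ·
  (1,3): δ = 113.32°  ·
  (1,4): δ = 80.99°  ·
  (1,5): δ = 5.41°  ✓
  (1,6): δ = 91.89°  ·
  (2,3): δ = 144.51°  ·
  (2,4): δ = 112.18°  ·
  (2,5): δ = 36.59°  ✓
  (2,6): δ = 60.70°  ·
  (3,4): δ = 147.67°  ·
  (3,5): δ = 72.09°  ·
  (3,6): δ = 25.21°  ✓
  (4,5): δ = 104.42°  ·
  (4,6): δ = 7.12°  ✓
  (5,6): δ = 82.71°  ·
antipodal pairs: 6

count = 6; pairs: (0,4), (0,5), (1,5), (2,5), (3,6), (4,6)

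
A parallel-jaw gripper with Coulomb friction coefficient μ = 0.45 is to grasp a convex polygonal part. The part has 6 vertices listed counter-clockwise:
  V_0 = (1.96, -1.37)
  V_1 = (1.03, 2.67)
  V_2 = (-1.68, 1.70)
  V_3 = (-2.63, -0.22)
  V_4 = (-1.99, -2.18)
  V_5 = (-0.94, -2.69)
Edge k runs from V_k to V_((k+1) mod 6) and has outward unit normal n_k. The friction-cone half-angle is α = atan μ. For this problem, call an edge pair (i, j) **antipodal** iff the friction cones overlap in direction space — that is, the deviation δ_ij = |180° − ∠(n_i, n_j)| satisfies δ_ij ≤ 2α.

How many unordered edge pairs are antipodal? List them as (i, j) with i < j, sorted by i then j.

count = 5; pairs: (0,2), (0,3), (1,4), (1,5), (2,5)

α = atan 0.45 = 24.23°;  2α = 48.46°
n_0 = (+0.9745, +0.2243)
n_1 = (-0.3370, +0.9415)
n_2 = (-0.8963, +0.4435)
n_3 = (-0.9506, -0.3104)
n_4 = (-0.4369, -0.8995)
n_5 = (+0.4143, -0.9102)
  (0,1): δ = 83.27°  ·
  (0,2): δ = 39.29°  ✓
  (0,3): δ = 5.12°  ✓
  (0,4): δ = 51.13°  ·
  (0,5): δ = 101.51°  ·
  (1,2): δ = 136.02°  ·
  (1,3): δ = 91.61°  ·
  (1,4): δ = 45.60°  ✓
  (1,5): δ = 4.78°  ✓
  (2,3): δ = 135.59°  ·
  (2,4): δ = 89.58°  ·
  (2,5): δ = 39.20°  ✓
  (3,4): δ = 133.99°  ·
  (3,5): δ = 83.61°  ·
  (4,5): δ = 129.62°  ·
antipodal pairs: 5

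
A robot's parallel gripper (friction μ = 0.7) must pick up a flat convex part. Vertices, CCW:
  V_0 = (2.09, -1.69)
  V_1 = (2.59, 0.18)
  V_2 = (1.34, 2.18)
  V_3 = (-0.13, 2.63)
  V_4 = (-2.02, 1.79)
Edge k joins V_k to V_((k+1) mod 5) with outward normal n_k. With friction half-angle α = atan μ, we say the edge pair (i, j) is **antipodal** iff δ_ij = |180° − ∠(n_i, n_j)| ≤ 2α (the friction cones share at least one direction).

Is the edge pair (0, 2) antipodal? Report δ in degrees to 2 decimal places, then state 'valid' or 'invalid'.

δ = 92.05°, invalid

α = atan 0.7 = 34.99°;  2α = 69.98°
edge 0: e_0 = (+0.50, +1.87);  n_0 = (+0.9661, -0.2583)
edge 2: e_2 = (-1.47, +0.45);  n_2 = (+0.2927, +0.9562)
∠(n_0, n_2) = 87.95°
δ = |180° − 87.95°| = 92.05°
92.05° > 2α = 69.98°  →  invalid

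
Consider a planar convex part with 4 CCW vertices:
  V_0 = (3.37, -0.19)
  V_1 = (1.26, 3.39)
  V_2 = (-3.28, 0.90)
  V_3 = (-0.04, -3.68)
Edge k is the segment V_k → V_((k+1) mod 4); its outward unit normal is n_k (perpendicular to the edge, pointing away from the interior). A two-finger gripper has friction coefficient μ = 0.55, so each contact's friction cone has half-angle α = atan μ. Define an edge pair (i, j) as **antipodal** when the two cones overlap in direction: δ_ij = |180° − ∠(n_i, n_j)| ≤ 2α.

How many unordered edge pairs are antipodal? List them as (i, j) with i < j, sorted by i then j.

count = 2; pairs: (0,2), (1,3)

α = atan 0.55 = 28.81°;  2α = 57.62°
n_0 = (+0.8615, +0.5078)
n_1 = (-0.4809, +0.8768)
n_2 = (-0.8164, -0.5775)
n_3 = (+0.7153, -0.6989)
  (0,1): δ = 91.77°  ·
  (0,2): δ = 4.76°  ✓
  (0,3): δ = 105.15°  ·
  (1,2): δ = 83.47°  ·
  (1,3): δ = 16.92°  ✓
  (2,3): δ = 79.61°  ·
antipodal pairs: 2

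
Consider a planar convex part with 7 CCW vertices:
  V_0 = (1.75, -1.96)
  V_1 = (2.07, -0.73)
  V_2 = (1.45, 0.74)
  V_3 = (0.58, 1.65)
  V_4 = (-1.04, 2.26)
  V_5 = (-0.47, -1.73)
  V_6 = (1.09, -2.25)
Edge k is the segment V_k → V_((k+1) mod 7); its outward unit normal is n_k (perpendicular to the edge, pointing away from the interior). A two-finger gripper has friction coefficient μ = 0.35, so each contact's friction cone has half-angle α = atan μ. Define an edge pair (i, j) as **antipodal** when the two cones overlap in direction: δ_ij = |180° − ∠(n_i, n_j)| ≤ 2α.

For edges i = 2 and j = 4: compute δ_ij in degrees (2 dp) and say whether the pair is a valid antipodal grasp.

δ = 35.58°, valid

α = atan 0.35 = 19.29°;  2α = 38.58°
edge 2: e_2 = (-0.87, +0.91);  n_2 = (+0.7228, +0.6910)
edge 4: e_4 = (+0.57, -3.99);  n_4 = (-0.9899, -0.1414)
∠(n_2, n_4) = 144.42°
δ = |180° − 144.42°| = 35.58°
35.58° ≤ 2α = 38.58°  →  valid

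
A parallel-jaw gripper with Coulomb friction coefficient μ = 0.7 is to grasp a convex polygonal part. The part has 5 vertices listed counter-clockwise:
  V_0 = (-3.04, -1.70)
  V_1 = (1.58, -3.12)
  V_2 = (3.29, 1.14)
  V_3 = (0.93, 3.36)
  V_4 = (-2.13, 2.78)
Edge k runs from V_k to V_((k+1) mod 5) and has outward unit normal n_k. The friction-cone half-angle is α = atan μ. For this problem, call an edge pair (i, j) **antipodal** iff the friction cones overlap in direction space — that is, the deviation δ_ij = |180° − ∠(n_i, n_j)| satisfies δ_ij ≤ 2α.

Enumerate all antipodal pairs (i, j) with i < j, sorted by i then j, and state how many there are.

count = 5; pairs: (0,2), (0,3), (1,3), (1,4), (2,4)

α = atan 0.7 = 34.99°;  2α = 69.98°
n_0 = (-0.2938, -0.9559)
n_1 = (+0.9280, -0.3725)
n_2 = (+0.6852, +0.7284)
n_3 = (-0.1862, +0.9825)
n_4 = (-0.9800, +0.1991)
  (0,1): δ = 94.79°  ·
  (0,2): δ = 26.16°  ✓
  (0,3): δ = 27.82°  ✓
  (0,4): δ = 95.60°  ·
  (1,2): δ = 111.38°  ·
  (1,3): δ = 57.40°  ✓
  (1,4): δ = 10.39°  ✓
  (2,3): δ = 126.02°  ·
  (2,4): δ = 58.23°  ✓
  (3,4): δ = 112.21°  ·
antipodal pairs: 5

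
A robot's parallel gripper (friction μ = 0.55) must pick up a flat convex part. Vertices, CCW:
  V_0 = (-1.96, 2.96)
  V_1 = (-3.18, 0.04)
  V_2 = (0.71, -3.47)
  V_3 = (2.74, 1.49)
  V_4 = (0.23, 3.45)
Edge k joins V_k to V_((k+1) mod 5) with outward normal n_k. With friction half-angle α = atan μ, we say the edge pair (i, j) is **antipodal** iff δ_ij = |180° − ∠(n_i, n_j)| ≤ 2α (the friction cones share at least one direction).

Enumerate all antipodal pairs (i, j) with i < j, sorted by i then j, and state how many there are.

α = atan 0.55 = 28.81°;  2α = 57.62°
n_0 = (-0.9227, +0.3855)
n_1 = (-0.6699, -0.7424)
n_2 = (+0.9255, -0.3788)
n_3 = (+0.6155, +0.7882)
n_4 = (-0.2183, +0.9759)
  (0,1): δ = 109.38°  ·
  (0,2): δ = 0.42°  ✓
  (0,3): δ = 74.69°  ·
  (0,4): δ = 125.29°  ·
  (1,2): δ = 70.20°  ·
  (1,3): δ = 4.07°  ✓
  (1,4): δ = 54.67°  ✓
  (2,3): δ = 105.73°  ·
  (2,4): δ = 55.13°  ✓
  (3,4): δ = 129.40°  ·
antipodal pairs: 4

count = 4; pairs: (0,2), (1,3), (1,4), (2,4)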